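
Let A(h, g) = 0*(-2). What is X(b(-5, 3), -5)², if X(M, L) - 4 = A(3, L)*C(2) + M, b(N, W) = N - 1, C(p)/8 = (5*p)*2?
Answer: 4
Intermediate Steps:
C(p) = 80*p (C(p) = 8*((5*p)*2) = 8*(10*p) = 80*p)
b(N, W) = -1 + N
A(h, g) = 0
X(M, L) = 4 + M (X(M, L) = 4 + (0*(80*2) + M) = 4 + (0*160 + M) = 4 + (0 + M) = 4 + M)
X(b(-5, 3), -5)² = (4 + (-1 - 5))² = (4 - 6)² = (-2)² = 4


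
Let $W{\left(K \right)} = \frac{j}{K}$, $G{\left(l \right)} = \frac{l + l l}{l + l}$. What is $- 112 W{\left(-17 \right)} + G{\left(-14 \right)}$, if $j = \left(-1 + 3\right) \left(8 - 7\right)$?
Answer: $\frac{227}{34} \approx 6.6765$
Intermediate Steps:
$j = 2$ ($j = 2 \cdot 1 = 2$)
$G{\left(l \right)} = \frac{l + l^{2}}{2 l}$
$W{\left(K \right)} = \frac{2}{K}$
$- 112 W{\left(-17 \right)} + G{\left(-14 \right)} = - 112 \frac{2}{-17} + \left(\frac{1}{2} + \frac{1}{2} \left(-14\right)\right) = - 112 \cdot 2 \left(- \frac{1}{17}\right) + \left(\frac{1}{2} - 7\right) = \left(-112\right) \left(- \frac{2}{17}\right) - \frac{13}{2} = \frac{224}{17} - \frac{13}{2} = \frac{227}{34}$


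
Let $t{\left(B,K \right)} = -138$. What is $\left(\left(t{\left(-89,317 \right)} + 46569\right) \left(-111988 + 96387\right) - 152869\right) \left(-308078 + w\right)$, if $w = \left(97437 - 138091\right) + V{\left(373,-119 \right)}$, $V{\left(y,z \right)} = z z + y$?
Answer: $242134104134200$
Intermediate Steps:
$V{\left(y,z \right)} = y + z^{2}$ ($V{\left(y,z \right)} = z^{2} + y = y + z^{2}$)
$w = -26120$ ($w = \left(97437 - 138091\right) + \left(373 + \left(-119\right)^{2}\right) = -40654 + \left(373 + 14161\right) = -40654 + 14534 = -26120$)
$\left(\left(t{\left(-89,317 \right)} + 46569\right) \left(-111988 + 96387\right) - 152869\right) \left(-308078 + w\right) = \left(\left(-138 + 46569\right) \left(-111988 + 96387\right) - 152869\right) \left(-308078 - 26120\right) = \left(46431 \left(-15601\right) - 152869\right) \left(-334198\right) = \left(-724370031 - 152869\right) \left(-334198\right) = \left(-724522900\right) \left(-334198\right) = 242134104134200$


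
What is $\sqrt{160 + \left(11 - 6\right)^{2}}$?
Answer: $\sqrt{185} \approx 13.601$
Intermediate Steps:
$\sqrt{160 + \left(11 - 6\right)^{2}} = \sqrt{160 + 5^{2}} = \sqrt{160 + 25} = \sqrt{185}$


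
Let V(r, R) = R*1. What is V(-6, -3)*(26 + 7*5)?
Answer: -183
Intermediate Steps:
V(r, R) = R
V(-6, -3)*(26 + 7*5) = -3*(26 + 7*5) = -3*(26 + 35) = -3*61 = -183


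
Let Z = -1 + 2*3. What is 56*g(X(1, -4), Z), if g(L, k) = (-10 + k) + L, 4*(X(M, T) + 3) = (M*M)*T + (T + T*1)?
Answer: -616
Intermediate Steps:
Z = 5 (Z = -1 + 6 = 5)
X(M, T) = -3 + T/2 + T*M**2/4 (X(M, T) = -3 + ((M*M)*T + (T + T*1))/4 = -3 + (M**2*T + (T + T))/4 = -3 + (T*M**2 + 2*T)/4 = -3 + (2*T + T*M**2)/4 = -3 + (T/2 + T*M**2/4) = -3 + T/2 + T*M**2/4)
g(L, k) = -10 + L + k
56*g(X(1, -4), Z) = 56*(-10 + (-3 + (1/2)*(-4) + (1/4)*(-4)*1**2) + 5) = 56*(-10 + (-3 - 2 + (1/4)*(-4)*1) + 5) = 56*(-10 + (-3 - 2 - 1) + 5) = 56*(-10 - 6 + 5) = 56*(-11) = -616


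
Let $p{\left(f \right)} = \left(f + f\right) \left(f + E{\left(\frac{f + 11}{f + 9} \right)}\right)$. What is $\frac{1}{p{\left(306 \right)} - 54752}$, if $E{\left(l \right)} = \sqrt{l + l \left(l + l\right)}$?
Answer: $\frac{20292125}{2688938523526} - \frac{595 \sqrt{300833}}{5377877047052} \approx 7.4858 \cdot 10^{-6}$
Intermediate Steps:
$E{\left(l \right)} = \sqrt{l + 2 l^{2}}$ ($E{\left(l \right)} = \sqrt{l + l 2 l} = \sqrt{l + 2 l^{2}}$)
$p{\left(f \right)} = 2 f \left(f + \sqrt{\frac{\left(1 + \frac{2 \left(11 + f\right)}{9 + f}\right) \left(11 + f\right)}{9 + f}}\right)$ ($p{\left(f \right)} = \left(f + f\right) \left(f + \sqrt{\frac{f + 11}{f + 9} \left(1 + 2 \frac{f + 11}{f + 9}\right)}\right) = 2 f \left(f + \sqrt{\frac{11 + f}{9 + f} \left(1 + 2 \frac{11 + f}{9 + f}\right)}\right) = 2 f \left(f + \sqrt{\frac{11 + f}{9 + f} \left(1 + \frac{2 \left(11 + f\right)}{9 + f}\right)}\right) = 2 f \left(f + \sqrt{\frac{\left(1 + \frac{2 \left(11 + f\right)}{9 + f}\right) \left(11 + f\right)}{9 + f}}\right)$)
$\frac{1}{p{\left(306 \right)} - 54752} = \frac{1}{2 \cdot 306 \left(306 + \sqrt{\frac{\left(11 + 306\right) \left(31 + 3 \cdot 306\right)}{\left(9 + 306\right)^{2}}}\right) - 54752} = \frac{1}{2 \cdot 306 \left(306 + \sqrt{\frac{1}{99225} \cdot 317 \left(31 + 918\right)}\right) - 54752} = \frac{1}{2 \cdot 306 \left(306 + \sqrt{\frac{1}{99225} \cdot 317 \cdot 949}\right) - 54752} = \frac{1}{2 \cdot 306 \left(306 + \sqrt{\frac{300833}{99225}}\right) - 54752} = \frac{1}{2 \cdot 306 \left(306 + \frac{\sqrt{300833}}{315}\right) - 54752} = \frac{1}{\left(187272 + \frac{68 \sqrt{300833}}{35}\right) - 54752} = \frac{1}{132520 + \frac{68 \sqrt{300833}}{35}}$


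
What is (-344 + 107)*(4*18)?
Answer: -17064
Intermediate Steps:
(-344 + 107)*(4*18) = -237*72 = -17064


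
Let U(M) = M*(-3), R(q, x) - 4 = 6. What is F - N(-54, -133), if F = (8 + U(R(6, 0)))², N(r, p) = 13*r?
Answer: 1186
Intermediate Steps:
R(q, x) = 10 (R(q, x) = 4 + 6 = 10)
U(M) = -3*M
F = 484 (F = (8 - 3*10)² = (8 - 30)² = (-22)² = 484)
F - N(-54, -133) = 484 - 13*(-54) = 484 - 1*(-702) = 484 + 702 = 1186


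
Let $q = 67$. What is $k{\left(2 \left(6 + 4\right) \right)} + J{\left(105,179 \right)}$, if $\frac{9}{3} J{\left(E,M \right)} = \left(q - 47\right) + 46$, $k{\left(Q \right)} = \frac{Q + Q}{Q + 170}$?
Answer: $\frac{422}{19} \approx 22.211$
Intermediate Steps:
$k{\left(Q \right)} = \frac{2 Q}{170 + Q}$
$J{\left(E,M \right)} = 22$ ($J{\left(E,M \right)} = \frac{\left(67 - 47\right) + 46}{3} = \frac{20 + 46}{3} = \frac{1}{3} \cdot 66 = 22$)
$k{\left(2 \left(6 + 4\right) \right)} + J{\left(105,179 \right)} = \frac{2 \cdot 2 \left(6 + 4\right)}{170 + 2 \left(6 + 4\right)} + 22 = \frac{2 \cdot 2 \cdot 10}{170 + 2 \cdot 10} + 22 = 2 \cdot 20 \frac{1}{170 + 20} + 22 = 2 \cdot 20 \cdot \frac{1}{190} + 22 = \frac{4}{19} + 22 = \frac{422}{19}$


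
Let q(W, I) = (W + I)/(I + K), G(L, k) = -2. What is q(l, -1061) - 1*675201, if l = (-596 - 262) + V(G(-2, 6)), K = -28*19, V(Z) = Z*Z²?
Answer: -1075593266/1593 ≈ -6.7520e+5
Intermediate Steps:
V(Z) = Z³
K = -532
l = -866 (l = (-596 - 262) + (-2)³ = -858 - 8 = -866)
q(W, I) = (I + W)/(-532 + I) (q(W, I) = (W + I)/(I - 532) = (I + W)/(-532 + I))
q(l, -1061) - 1*675201 = (-1061 - 866)/(-532 - 1061) - 1*675201 = -1927/(-1593) - 675201 = -1/1593*(-1927) - 675201 = 1927/1593 - 675201 = -1075593266/1593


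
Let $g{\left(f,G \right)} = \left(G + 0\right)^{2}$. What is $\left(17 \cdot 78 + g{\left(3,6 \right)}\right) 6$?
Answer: $8172$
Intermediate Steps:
$g{\left(f,G \right)} = G^{2}$
$\left(17 \cdot 78 + g{\left(3,6 \right)}\right) 6 = \left(17 \cdot 78 + 6^{2}\right) 6 = \left(1326 + 36\right) 6 = 1362 \cdot 6 = 8172$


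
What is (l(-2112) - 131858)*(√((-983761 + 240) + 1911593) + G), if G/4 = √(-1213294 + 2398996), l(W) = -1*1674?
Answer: -3738896*√24198 - 267064*√232018 ≈ -7.1025e+8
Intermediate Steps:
l(W) = -1674
G = 28*√24198 (G = 4*√(-1213294 + 2398996) = 4*√1185702 = 4*(7*√24198) = 28*√24198 ≈ 4355.6)
(l(-2112) - 131858)*(√((-983761 + 240) + 1911593) + G) = (-1674 - 131858)*(√((-983761 + 240) + 1911593) + 28*√24198) = -133532*(√(-983521 + 1911593) + 28*√24198) = -133532*(√928072 + 28*√24198) = -133532*(2*√232018 + 28*√24198) = -3738896*√24198 - 267064*√232018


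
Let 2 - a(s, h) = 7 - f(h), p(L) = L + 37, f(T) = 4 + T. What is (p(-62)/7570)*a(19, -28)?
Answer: 145/1514 ≈ 0.095773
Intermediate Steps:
p(L) = 37 + L
a(s, h) = -1 + h (a(s, h) = 2 - (7 - (4 + h)) = 2 - (7 + (-4 - h)) = 2 - (3 - h) = 2 + (-3 + h) = -1 + h)
(p(-62)/7570)*a(19, -28) = ((37 - 62)/7570)*(-1 - 28) = -25*1/7570*(-29) = -5/1514*(-29) = 145/1514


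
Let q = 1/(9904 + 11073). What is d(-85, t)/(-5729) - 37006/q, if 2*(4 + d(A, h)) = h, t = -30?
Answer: -4447278684379/5729 ≈ -7.7627e+8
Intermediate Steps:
d(A, h) = -4 + h/2
q = 1/20977 ≈ 4.7671e-5
d(-85, t)/(-5729) - 37006/q = (-4 + (1/2)*(-30))/(-5729) - 37006/1/20977 = (-4 - 15)*(-1/5729) - 37006*20977 = -19*(-1/5729) - 776274862 = 19/5729 - 776274862 = -4447278684379/5729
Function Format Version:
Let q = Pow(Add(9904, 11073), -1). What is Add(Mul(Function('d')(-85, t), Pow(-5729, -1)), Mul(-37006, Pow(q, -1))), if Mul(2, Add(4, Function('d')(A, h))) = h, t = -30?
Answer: Rational(-4447278684379, 5729) ≈ -7.7627e+8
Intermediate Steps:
Function('d')(A, h) = Add(-4, Mul(Rational(1, 2), h))
q = Rational(1, 20977) (q = Pow(20977, -1) = Rational(1, 20977) ≈ 4.7671e-5)
Add(Mul(Function('d')(-85, t), Pow(-5729, -1)), Mul(-37006, Pow(q, -1))) = Add(Mul(Add(-4, Mul(Rational(1, 2), -30)), Pow(-5729, -1)), Mul(-37006, Pow(Rational(1, 20977), -1))) = Add(Mul(Add(-4, -15), Rational(-1, 5729)), Mul(-37006, 20977)) = Add(Mul(-19, Rational(-1, 5729)), -776274862) = Add(Rational(19, 5729), -776274862) = Rational(-4447278684379, 5729)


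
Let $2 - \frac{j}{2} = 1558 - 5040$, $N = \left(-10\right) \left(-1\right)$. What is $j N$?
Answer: $69680$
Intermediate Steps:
$N = 10$
$j = 6968$ ($j = 4 - 2 \left(1558 - 5040\right) = 4 - -6964 = 4 + 6964 = 6968$)
$j N = 6968 \cdot 10 = 69680$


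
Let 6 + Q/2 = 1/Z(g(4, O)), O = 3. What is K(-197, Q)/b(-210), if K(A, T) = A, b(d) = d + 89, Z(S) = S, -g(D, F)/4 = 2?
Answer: 197/121 ≈ 1.6281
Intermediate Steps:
g(D, F) = -8 (g(D, F) = -4*2 = -8)
Q = -49/4 (Q = -12 + 2/(-8) = -12 + 2*(-⅛) = -12 - ¼ = -49/4 ≈ -12.250)
b(d) = 89 + d
K(-197, Q)/b(-210) = -197/(89 - 210) = -197/(-121) = -197*(-1/121) = 197/121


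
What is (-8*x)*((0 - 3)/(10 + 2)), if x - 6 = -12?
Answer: -12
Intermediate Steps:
x = -6 (x = 6 - 12 = -6)
(-8*x)*((0 - 3)/(10 + 2)) = (-8*(-6))*((0 - 3)/(10 + 2)) = 48*(-3/12) = 48*(-3*1/12) = 48*(-¼) = -12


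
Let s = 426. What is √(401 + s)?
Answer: √827 ≈ 28.758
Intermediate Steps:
√(401 + s) = √(401 + 426) = √827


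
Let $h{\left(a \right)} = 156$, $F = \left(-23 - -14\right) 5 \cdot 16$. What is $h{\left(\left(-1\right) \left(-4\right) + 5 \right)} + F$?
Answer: $-564$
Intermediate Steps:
$F = -720$ ($F = \left(-23 + 14\right) 80 = \left(-9\right) 80 = -720$)
$h{\left(\left(-1\right) \left(-4\right) + 5 \right)} + F = 156 - 720 = -564$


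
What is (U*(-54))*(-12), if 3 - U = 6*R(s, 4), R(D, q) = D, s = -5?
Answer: 21384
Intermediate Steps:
U = 33 (U = 3 - 6*(-5) = 3 - 1*(-30) = 3 + 30 = 33)
(U*(-54))*(-12) = (33*(-54))*(-12) = -1782*(-12) = 21384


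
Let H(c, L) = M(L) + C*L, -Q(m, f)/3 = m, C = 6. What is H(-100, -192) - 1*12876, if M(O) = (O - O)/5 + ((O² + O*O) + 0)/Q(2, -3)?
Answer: -26316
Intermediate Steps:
Q(m, f) = -3*m
M(O) = -O²/3 (M(O) = (O - O)/5 + ((O² + O*O) + 0)/((-3*2)) = 0*(⅕) + ((O² + O²) + 0)/(-6) = 0 + (2*O² + 0)*(-⅙) = 0 + (2*O²)*(-⅙) = 0 - O²/3 = -O²/3)
H(c, L) = 6*L - L²/3 (H(c, L) = -L²/3 + 6*L = 6*L - L²/3)
H(-100, -192) - 1*12876 = (⅓)*(-192)*(18 - 1*(-192)) - 1*12876 = (⅓)*(-192)*(18 + 192) - 12876 = (⅓)*(-192)*210 - 12876 = -13440 - 12876 = -26316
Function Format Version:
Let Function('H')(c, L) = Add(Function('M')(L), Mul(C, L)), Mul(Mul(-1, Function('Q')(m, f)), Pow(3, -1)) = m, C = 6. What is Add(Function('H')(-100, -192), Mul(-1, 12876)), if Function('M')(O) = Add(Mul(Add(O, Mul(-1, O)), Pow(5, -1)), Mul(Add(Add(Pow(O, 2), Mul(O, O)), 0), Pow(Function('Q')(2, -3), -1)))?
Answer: -26316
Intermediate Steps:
Function('Q')(m, f) = Mul(-3, m)
Function('M')(O) = Mul(Rational(-1, 3), Pow(O, 2)) (Function('M')(O) = Add(Mul(Add(O, Mul(-1, O)), Pow(5, -1)), Mul(Add(Add(Pow(O, 2), Mul(O, O)), 0), Pow(Mul(-3, 2), -1))) = Add(Mul(0, Rational(1, 5)), Mul(Add(Add(Pow(O, 2), Pow(O, 2)), 0), Pow(-6, -1))) = Add(0, Mul(Add(Mul(2, Pow(O, 2)), 0), Rational(-1, 6))) = Add(0, Mul(Mul(2, Pow(O, 2)), Rational(-1, 6))) = Add(0, Mul(Rational(-1, 3), Pow(O, 2))) = Mul(Rational(-1, 3), Pow(O, 2)))
Function('H')(c, L) = Add(Mul(6, L), Mul(Rational(-1, 3), Pow(L, 2))) (Function('H')(c, L) = Add(Mul(Rational(-1, 3), Pow(L, 2)), Mul(6, L)) = Add(Mul(6, L), Mul(Rational(-1, 3), Pow(L, 2))))
Add(Function('H')(-100, -192), Mul(-1, 12876)) = Add(Mul(Rational(1, 3), -192, Add(18, Mul(-1, -192))), Mul(-1, 12876)) = Add(Mul(Rational(1, 3), -192, Add(18, 192)), -12876) = Add(Mul(Rational(1, 3), -192, 210), -12876) = Add(-13440, -12876) = -26316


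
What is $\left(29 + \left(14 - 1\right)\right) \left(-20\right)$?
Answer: $-840$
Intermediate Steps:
$\left(29 + \left(14 - 1\right)\right) \left(-20\right) = \left(29 + 13\right) \left(-20\right) = 42 \left(-20\right) = -840$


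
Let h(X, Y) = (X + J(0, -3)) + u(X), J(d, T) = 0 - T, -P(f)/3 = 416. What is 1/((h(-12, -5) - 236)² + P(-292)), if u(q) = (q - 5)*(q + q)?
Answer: 1/25321 ≈ 3.9493e-5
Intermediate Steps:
P(f) = -1248 (P(f) = -3*416 = -1248)
J(d, T) = -T
u(q) = 2*q*(-5 + q) (u(q) = (-5 + q)*(2*q) = 2*q*(-5 + q))
h(X, Y) = 3 + X + 2*X*(-5 + X) (h(X, Y) = (X - 1*(-3)) + 2*X*(-5 + X) = (X + 3) + 2*X*(-5 + X) = (3 + X) + 2*X*(-5 + X) = 3 + X + 2*X*(-5 + X))
1/((h(-12, -5) - 236)² + P(-292)) = 1/(((3 - 12 + 2*(-12)*(-5 - 12)) - 236)² - 1248) = 1/(((3 - 12 + 2*(-12)*(-17)) - 236)² - 1248) = 1/(((3 - 12 + 408) - 236)² - 1248) = 1/((399 - 236)² - 1248) = 1/(163² - 1248) = 1/(26569 - 1248) = 1/25321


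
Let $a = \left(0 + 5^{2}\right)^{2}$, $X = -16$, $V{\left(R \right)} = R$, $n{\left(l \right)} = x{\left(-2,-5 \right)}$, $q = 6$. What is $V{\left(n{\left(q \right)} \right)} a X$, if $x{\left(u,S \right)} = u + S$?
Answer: $70000$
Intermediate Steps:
$x{\left(u,S \right)} = S + u$
$n{\left(l \right)} = -7$ ($n{\left(l \right)} = -5 - 2 = -7$)
$a = 625$ ($a = \left(0 + 25\right)^{2} = 25^{2} = 625$)
$V{\left(n{\left(q \right)} \right)} a X = \left(-7\right) 625 \left(-16\right) = \left(-4375\right) \left(-16\right) = 70000$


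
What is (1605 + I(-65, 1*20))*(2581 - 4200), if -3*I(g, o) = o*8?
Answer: -7536445/3 ≈ -2.5121e+6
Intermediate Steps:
I(g, o) = -8*o/3 (I(g, o) = -o*8/3 = -8*o/3)
(1605 + I(-65, 1*20))*(2581 - 4200) = (1605 - 8*20/3)*(2581 - 4200) = (1605 - 8/3*20)*(-1619) = (1605 - 160/3)*(-1619) = (4655/3)*(-1619) = -7536445/3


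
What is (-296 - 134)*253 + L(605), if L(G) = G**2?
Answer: 257235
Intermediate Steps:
(-296 - 134)*253 + L(605) = (-296 - 134)*253 + 605**2 = -430*253 + 366025 = -108790 + 366025 = 257235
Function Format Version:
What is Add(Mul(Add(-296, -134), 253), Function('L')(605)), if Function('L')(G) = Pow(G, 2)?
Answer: 257235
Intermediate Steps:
Add(Mul(Add(-296, -134), 253), Function('L')(605)) = Add(Mul(Add(-296, -134), 253), Pow(605, 2)) = Add(Mul(-430, 253), 366025) = Add(-108790, 366025) = 257235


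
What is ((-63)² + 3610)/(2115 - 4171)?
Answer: -7579/2056 ≈ -3.6863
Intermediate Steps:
((-63)² + 3610)/(2115 - 4171) = (3969 + 3610)/(-2056) = 7579*(-1/2056) = -7579/2056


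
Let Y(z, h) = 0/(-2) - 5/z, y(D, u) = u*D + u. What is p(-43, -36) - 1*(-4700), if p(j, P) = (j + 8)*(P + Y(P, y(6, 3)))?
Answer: 214385/36 ≈ 5955.1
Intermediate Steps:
y(D, u) = u + D*u (y(D, u) = D*u + u = u + D*u)
Y(z, h) = -5/z (Y(z, h) = 0*(-1/2) - 5/z = 0 - 5/z = -5/z)
p(j, P) = (8 + j)*(P - 5/P) (p(j, P) = (j + 8)*(P - 5/P) = (8 + j)*(P - 5/P))
p(-43, -36) - 1*(-4700) = (-40 - 5*(-43) + (-36)**2*(8 - 43))/(-36) - 1*(-4700) = -(-40 + 215 + 1296*(-35))/36 + 4700 = -(-40 + 215 - 45360)/36 + 4700 = -1/36*(-45185) + 4700 = 45185/36 + 4700 = 214385/36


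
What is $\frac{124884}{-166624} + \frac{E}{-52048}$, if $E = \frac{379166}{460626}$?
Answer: $- \frac{46783044896219}{62418032641968} \approx -0.74951$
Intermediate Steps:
$E = \frac{189583}{230313}$ ($E = 379166 \cdot \frac{1}{460626} = \frac{189583}{230313} \approx 0.82315$)
$\frac{124884}{-166624} + \frac{E}{-52048} = \frac{124884}{-166624} + \frac{189583}{230313 \left(-52048\right)} = 124884 \left(- \frac{1}{166624}\right) + \frac{189583}{230313} \left(- \frac{1}{52048}\right) = - \frac{31221}{41656} - \frac{189583}{11987331024} = - \frac{46783044896219}{62418032641968}$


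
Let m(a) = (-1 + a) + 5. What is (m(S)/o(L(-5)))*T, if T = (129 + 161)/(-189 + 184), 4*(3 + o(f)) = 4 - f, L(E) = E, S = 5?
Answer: 696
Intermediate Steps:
m(a) = 4 + a
o(f) = -2 - f/4 (o(f) = -3 + (4 - f)/4 = -3 + (1 - f/4) = -2 - f/4)
T = -58 (T = 290/(-5) = 290*(-1/5) = -58)
(m(S)/o(L(-5)))*T = ((4 + 5)/(-2 - 1/4*(-5)))*(-58) = (9/(-2 + 5/4))*(-58) = (9/(-3/4))*(-58) = (9*(-4/3))*(-58) = -12*(-58) = 696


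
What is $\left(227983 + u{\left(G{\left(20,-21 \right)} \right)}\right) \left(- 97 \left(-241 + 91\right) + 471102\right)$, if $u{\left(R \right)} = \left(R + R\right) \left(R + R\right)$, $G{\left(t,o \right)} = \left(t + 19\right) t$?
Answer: $1292603107116$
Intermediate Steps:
$G{\left(t,o \right)} = t \left(19 + t\right)$ ($G{\left(t,o \right)} = \left(19 + t\right) t = t \left(19 + t\right)$)
$u{\left(R \right)} = 4 R^{2}$ ($u{\left(R \right)} = 2 R 2 R = 4 R^{2}$)
$\left(227983 + u{\left(G{\left(20,-21 \right)} \right)}\right) \left(- 97 \left(-241 + 91\right) + 471102\right) = \left(227983 + 4 \left(20 \left(19 + 20\right)\right)^{2}\right) \left(- 97 \left(-241 + 91\right) + 471102\right) = \left(227983 + 4 \left(20 \cdot 39\right)^{2}\right) \left(\left(-97\right) \left(-150\right) + 471102\right) = \left(227983 + 4 \cdot 780^{2}\right) \left(14550 + 471102\right) = \left(227983 + 4 \cdot 608400\right) 485652 = \left(227983 + 2433600\right) 485652 = 2661583 \cdot 485652 = 1292603107116$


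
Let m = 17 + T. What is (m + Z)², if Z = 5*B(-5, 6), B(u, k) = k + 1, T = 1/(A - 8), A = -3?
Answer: 326041/121 ≈ 2694.6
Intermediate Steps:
T = -1/11 (T = 1/(-3 - 8) = 1/(-11) = -1/11 ≈ -0.090909)
B(u, k) = 1 + k
Z = 35 (Z = 5*(1 + 6) = 5*7 = 35)
m = 186/11 (m = 17 - 1/11 = 186/11 ≈ 16.909)
(m + Z)² = (186/11 + 35)² = (571/11)² = 326041/121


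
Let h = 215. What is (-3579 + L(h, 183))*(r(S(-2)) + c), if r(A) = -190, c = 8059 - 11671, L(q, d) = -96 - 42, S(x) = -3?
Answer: 14132034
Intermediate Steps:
L(q, d) = -138
c = -3612
(-3579 + L(h, 183))*(r(S(-2)) + c) = (-3579 - 138)*(-190 - 3612) = -3717*(-3802) = 14132034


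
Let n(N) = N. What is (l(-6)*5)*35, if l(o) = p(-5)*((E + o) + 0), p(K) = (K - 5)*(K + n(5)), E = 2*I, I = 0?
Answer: 0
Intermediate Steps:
E = 0 (E = 2*0 = 0)
p(K) = (-5 + K)*(5 + K) (p(K) = (K - 5)*(K + 5) = (-5 + K)*(5 + K))
l(o) = 0 (l(o) = (-25 + (-5)²)*((0 + o) + 0) = (-25 + 25)*(o + 0) = 0*o = 0)
(l(-6)*5)*35 = (0*5)*35 = 0*35 = 0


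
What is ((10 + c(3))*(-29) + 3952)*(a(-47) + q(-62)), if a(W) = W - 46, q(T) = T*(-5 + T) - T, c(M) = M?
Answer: 14739725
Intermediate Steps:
q(T) = -T + T*(-5 + T)
a(W) = -46 + W
((10 + c(3))*(-29) + 3952)*(a(-47) + q(-62)) = ((10 + 3)*(-29) + 3952)*((-46 - 47) - 62*(-6 - 62)) = (13*(-29) + 3952)*(-93 - 62*(-68)) = (-377 + 3952)*(-93 + 4216) = 3575*4123 = 14739725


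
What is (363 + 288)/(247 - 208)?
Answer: 217/13 ≈ 16.692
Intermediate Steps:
(363 + 288)/(247 - 208) = 651/39 = 651*(1/39) = 217/13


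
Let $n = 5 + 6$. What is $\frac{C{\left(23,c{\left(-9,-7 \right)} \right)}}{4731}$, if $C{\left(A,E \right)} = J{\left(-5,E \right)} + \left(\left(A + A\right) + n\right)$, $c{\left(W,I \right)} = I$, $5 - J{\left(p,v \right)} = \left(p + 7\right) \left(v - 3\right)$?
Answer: $\frac{82}{4731} \approx 0.017332$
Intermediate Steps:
$J{\left(p,v \right)} = 5 - \left(-3 + v\right) \left(7 + p\right)$ ($J{\left(p,v \right)} = 5 - \left(p + 7\right) \left(v - 3\right) = 5 - \left(7 + p\right) \left(-3 + v\right) = 5 - \left(-3 + v\right) \left(7 + p\right)$)
$n = 11$
$C{\left(A,E \right)} = 22 - 2 E + 2 A$ ($C{\left(A,E \right)} = \left(26 - 7 E + 3 \left(-5\right) - - 5 E\right) + \left(\left(A + A\right) + 11\right) = \left(26 - 7 E - 15 + 5 E\right) + \left(2 A + 11\right) = \left(11 - 2 E\right) + \left(11 + 2 A\right) = 22 - 2 E + 2 A$)
$\frac{C{\left(23,c{\left(-9,-7 \right)} \right)}}{4731} = \frac{22 - -14 + 2 \cdot 23}{4731} = \left(22 + 14 + 46\right) \frac{1}{4731} = 82 \cdot \frac{1}{4731} = \frac{82}{4731}$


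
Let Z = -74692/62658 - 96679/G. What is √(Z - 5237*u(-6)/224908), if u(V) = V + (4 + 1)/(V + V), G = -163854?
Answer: I*√1897174971034223079/2047337524 ≈ 0.67277*I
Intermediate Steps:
u(V) = V + 5/(2*V) (u(V) = V + 5/((2*V)) = V + 5*(1/(2*V)) = V + 5/(2*V))
Z = -114460559/190125258 (Z = -74692/62658 - 96679/(-163854) = -74692*1/62658 - 96679*(-1/163854) = -37346/31329 + 96679/163854 = -114460559/190125258 ≈ -0.60203)
√(Z - 5237*u(-6)/224908) = √(-114460559/190125258 - 5237*(-6 + (5/2)/(-6))/224908) = √(-114460559/190125258 - 5237*(-6 + (5/2)*(-⅙))*(1/224908)) = √(-114460559/190125258 - 5237*(-6 - 5/12)*(1/224908)) = √(-114460559/190125258 - 5237*(-77/12)*(1/224908)) = √(-114460559/190125258 + (403249/12)*(1/224908)) = √(-114460559/190125258 + 403249/2698896) = √(-218690512881/483171655664) = I*√1897174971034223079/2047337524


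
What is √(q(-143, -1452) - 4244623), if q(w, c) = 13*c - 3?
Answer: I*√4263502 ≈ 2064.8*I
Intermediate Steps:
q(w, c) = -3 + 13*c
√(q(-143, -1452) - 4244623) = √((-3 + 13*(-1452)) - 4244623) = √((-3 - 18876) - 4244623) = √(-18879 - 4244623) = √(-4263502) = I*√4263502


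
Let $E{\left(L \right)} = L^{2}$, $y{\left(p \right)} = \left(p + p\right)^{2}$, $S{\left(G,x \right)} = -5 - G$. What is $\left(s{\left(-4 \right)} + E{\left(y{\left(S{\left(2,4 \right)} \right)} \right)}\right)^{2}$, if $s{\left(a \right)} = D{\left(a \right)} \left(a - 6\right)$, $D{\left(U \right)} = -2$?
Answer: $1477326096$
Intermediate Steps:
$s{\left(a \right)} = 12 - 2 a$ ($s{\left(a \right)} = - 2 \left(a - 6\right) = - 2 \left(-6 + a\right) = 12 - 2 a$)
$y{\left(p \right)} = 4 p^{2}$ ($y{\left(p \right)} = \left(2 p\right)^{2} = 4 p^{2}$)
$\left(s{\left(-4 \right)} + E{\left(y{\left(S{\left(2,4 \right)} \right)} \right)}\right)^{2} = \left(\left(12 - -8\right) + \left(4 \left(-5 - 2\right)^{2}\right)^{2}\right)^{2} = \left(\left(12 + 8\right) + \left(4 \left(-5 - 2\right)^{2}\right)^{2}\right)^{2} = \left(20 + \left(4 \left(-7\right)^{2}\right)^{2}\right)^{2} = \left(20 + \left(4 \cdot 49\right)^{2}\right)^{2} = \left(20 + 196^{2}\right)^{2} = \left(20 + 38416\right)^{2} = 38436^{2} = 1477326096$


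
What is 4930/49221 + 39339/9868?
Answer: 1984954159/485712828 ≈ 4.0867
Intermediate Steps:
4930/49221 + 39339/9868 = 1984954159/485712828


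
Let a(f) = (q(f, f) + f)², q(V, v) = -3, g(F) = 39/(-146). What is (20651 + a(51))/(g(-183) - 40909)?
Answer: -3351430/5972753 ≈ -0.56112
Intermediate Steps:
g(F) = -39/146 (g(F) = 39*(-1/146) = -39/146)
a(f) = (-3 + f)²
(20651 + a(51))/(g(-183) - 40909) = (20651 + (-3 + 51)²)/(-39/146 - 40909) = (20651 + 48²)/(-5972753/146) = (20651 + 2304)*(-146/5972753) = 22955*(-146/5972753) = -3351430/5972753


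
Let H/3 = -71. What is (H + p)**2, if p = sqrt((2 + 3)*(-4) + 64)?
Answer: 45413 - 852*sqrt(11) ≈ 42587.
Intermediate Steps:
H = -213 (H = 3*(-71) = -213)
p = 2*sqrt(11) (p = sqrt(5*(-4) + 64) = sqrt(-20 + 64) = sqrt(44) = 2*sqrt(11) ≈ 6.6332)
(H + p)**2 = (-213 + 2*sqrt(11))**2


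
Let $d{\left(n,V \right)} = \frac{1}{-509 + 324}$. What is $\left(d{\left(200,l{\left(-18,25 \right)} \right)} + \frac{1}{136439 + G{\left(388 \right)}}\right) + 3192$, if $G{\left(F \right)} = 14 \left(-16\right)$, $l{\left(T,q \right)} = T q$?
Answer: $\frac{16087509154}{5039955} \approx 3192.0$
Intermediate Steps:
$d{\left(n,V \right)} = - \frac{1}{185}$ ($d{\left(n,V \right)} = \frac{1}{-185} = - \frac{1}{185}$)
$G{\left(F \right)} = -224$
$\left(d{\left(200,l{\left(-18,25 \right)} \right)} + \frac{1}{136439 + G{\left(388 \right)}}\right) + 3192 = \left(- \frac{1}{185} + \frac{1}{136439 - 224}\right) + 3192 = \left(- \frac{1}{185} + \frac{1}{136215}\right) + 3192 = - \frac{27206}{5039955} + 3192 = \frac{16087509154}{5039955}$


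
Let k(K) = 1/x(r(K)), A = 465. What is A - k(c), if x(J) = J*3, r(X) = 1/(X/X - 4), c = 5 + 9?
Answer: 466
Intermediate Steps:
c = 14
r(X) = -⅓ (r(X) = 1/(1 - 4) = 1/(-3) = -⅓)
x(J) = 3*J
k(K) = -1 (k(K) = 1/(3*(-⅓)) = 1/(-1) = -1)
A - k(c) = 465 - 1*(-1) = 465 + 1 = 466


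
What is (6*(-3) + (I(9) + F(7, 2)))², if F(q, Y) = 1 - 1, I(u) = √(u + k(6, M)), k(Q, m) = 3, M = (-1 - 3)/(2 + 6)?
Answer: 336 - 72*√3 ≈ 211.29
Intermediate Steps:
M = -½ (M = -4/8 = -4*⅛ = -½ ≈ -0.50000)
I(u) = √(3 + u) (I(u) = √(u + 3) = √(3 + u))
F(q, Y) = 0
(6*(-3) + (I(9) + F(7, 2)))² = (6*(-3) + (√(3 + 9) + 0))² = (-18 + (√12 + 0))² = (-18 + (2*√3 + 0))² = (-18 + 2*√3)²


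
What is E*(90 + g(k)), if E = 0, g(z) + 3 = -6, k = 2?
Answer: 0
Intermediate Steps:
g(z) = -9 (g(z) = -3 - 6 = -9)
E*(90 + g(k)) = 0*(90 - 9) = 0*81 = 0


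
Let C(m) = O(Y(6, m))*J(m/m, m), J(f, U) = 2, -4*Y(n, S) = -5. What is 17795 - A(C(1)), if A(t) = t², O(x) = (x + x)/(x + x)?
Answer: 17791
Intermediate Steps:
Y(n, S) = 5/4 (Y(n, S) = -¼*(-5) = 5/4)
O(x) = 1 (O(x) = (2*x)/((2*x)) = (2*x)*(1/(2*x)) = 1)
C(m) = 2 (C(m) = 1*2 = 2)
17795 - A(C(1)) = 17795 - 1*2² = 17795 - 1*4 = 17795 - 4 = 17791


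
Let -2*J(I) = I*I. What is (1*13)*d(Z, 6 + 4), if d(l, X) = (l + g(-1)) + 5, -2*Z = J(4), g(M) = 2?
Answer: 143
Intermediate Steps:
J(I) = -I²/2 (J(I) = -I*I/2 = -I²/2)
Z = 4 (Z = -(-1)*4²/4 = -(-1)*16/4 = -½*(-8) = 4)
d(l, X) = 7 + l (d(l, X) = (l + 2) + 5 = (2 + l) + 5 = 7 + l)
(1*13)*d(Z, 6 + 4) = (1*13)*(7 + 4) = 13*11 = 143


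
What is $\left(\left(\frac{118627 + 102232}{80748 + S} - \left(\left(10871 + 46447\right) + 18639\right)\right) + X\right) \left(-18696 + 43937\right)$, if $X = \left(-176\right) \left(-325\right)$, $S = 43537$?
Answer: $- \frac{58836591435526}{124285} \approx -4.734 \cdot 10^{8}$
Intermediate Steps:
$X = 57200$
$\left(\left(\frac{118627 + 102232}{80748 + S} - \left(\left(10871 + 46447\right) + 18639\right)\right) + X\right) \left(-18696 + 43937\right) = \left(\left(\frac{118627 + 102232}{80748 + 43537} - \left(\left(10871 + 46447\right) + 18639\right)\right) + 57200\right) \left(-18696 + 43937\right) = \left(\left(\frac{220859}{124285} - \left(57318 + 18639\right)\right) + 57200\right) 25241 = \left(\left(220859 \cdot \frac{1}{124285} - 75957\right) + 57200\right) 25241 = \left(\left(\frac{220859}{124285} - 75957\right) + 57200\right) 25241 = \left(- \frac{9440094886}{124285} + 57200\right) 25241 = \left(- \frac{2330992886}{124285}\right) 25241 = - \frac{58836591435526}{124285}$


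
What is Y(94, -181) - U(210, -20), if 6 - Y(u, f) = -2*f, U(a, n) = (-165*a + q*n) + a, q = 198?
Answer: 38044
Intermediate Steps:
U(a, n) = -164*a + 198*n (U(a, n) = (-165*a + 198*n) + a = -164*a + 198*n)
Y(u, f) = 6 + 2*f (Y(u, f) = 6 - (-2)*f = 6 + 2*f)
Y(94, -181) - U(210, -20) = (6 + 2*(-181)) - (-164*210 + 198*(-20)) = (6 - 362) - (-34440 - 3960) = -356 - 1*(-38400) = -356 + 38400 = 38044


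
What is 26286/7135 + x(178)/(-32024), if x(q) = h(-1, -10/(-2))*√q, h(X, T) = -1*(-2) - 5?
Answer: 26286/7135 + 3*√178/32024 ≈ 3.6853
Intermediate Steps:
h(X, T) = -3 (h(X, T) = 2 - 5 = -3)
x(q) = -3*√q
26286/7135 + x(178)/(-32024) = 26286/7135 - 3*√178/(-32024) = 26286*(1/7135) - 3*√178*(-1/32024) = 26286/7135 + 3*√178/32024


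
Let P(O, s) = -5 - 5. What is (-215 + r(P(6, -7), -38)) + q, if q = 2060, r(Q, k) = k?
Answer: 1807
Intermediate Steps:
P(O, s) = -10
(-215 + r(P(6, -7), -38)) + q = (-215 - 38) + 2060 = -253 + 2060 = 1807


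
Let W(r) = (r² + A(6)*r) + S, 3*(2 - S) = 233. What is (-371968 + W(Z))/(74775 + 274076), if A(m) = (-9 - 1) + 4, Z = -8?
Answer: -1115795/1046553 ≈ -1.0662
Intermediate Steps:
S = -227/3 (S = 2 - ⅓*233 = 2 - 233/3 = -227/3 ≈ -75.667)
A(m) = -6 (A(m) = -10 + 4 = -6)
W(r) = -227/3 + r² - 6*r (W(r) = (r² - 6*r) - 227/3 = -227/3 + r² - 6*r)
(-371968 + W(Z))/(74775 + 274076) = (-371968 + (-227/3 + (-8)² - 6*(-8)))/(74775 + 274076) = (-371968 + (-227/3 + 64 + 48))/348851 = (-371968 + 109/3)*(1/348851) = -1115795/3*1/348851 = -1115795/1046553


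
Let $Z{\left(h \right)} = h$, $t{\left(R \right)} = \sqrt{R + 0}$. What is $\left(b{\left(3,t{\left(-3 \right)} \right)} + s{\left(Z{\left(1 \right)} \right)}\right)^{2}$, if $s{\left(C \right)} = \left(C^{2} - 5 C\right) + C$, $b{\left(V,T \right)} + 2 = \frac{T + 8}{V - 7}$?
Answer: $\frac{\left(28 + i \sqrt{3}\right)^{2}}{16} \approx 48.813 + 6.0622 i$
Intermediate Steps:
$t{\left(R \right)} = \sqrt{R}$
$b{\left(V,T \right)} = -2 + \frac{8 + T}{-7 + V}$ ($b{\left(V,T \right)} = -2 + \frac{T + 8}{V - 7} = -2 + \frac{8 + T}{-7 + V}$)
$s{\left(C \right)} = C^{2} - 4 C$
$\left(b{\left(3,t{\left(-3 \right)} \right)} + s{\left(Z{\left(1 \right)} \right)}\right)^{2} = \left(\frac{22 + \sqrt{-3} - 6}{-7 + 3} + 1 \left(-4 + 1\right)\right)^{2} = \left(\frac{22 + i \sqrt{3} - 6}{-4} + 1 \left(-3\right)\right)^{2} = \left(- \frac{16 + i \sqrt{3}}{4} - 3\right)^{2} = \left(\left(-4 - \frac{i \sqrt{3}}{4}\right) - 3\right)^{2} = \left(-7 - \frac{i \sqrt{3}}{4}\right)^{2}$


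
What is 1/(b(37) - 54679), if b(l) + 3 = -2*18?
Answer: -1/54718 ≈ -1.8276e-5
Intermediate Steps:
b(l) = -39 (b(l) = -3 - 2*18 = -3 - 36 = -39)
1/(b(37) - 54679) = 1/(-39 - 54679) = 1/(-54718) = -1/54718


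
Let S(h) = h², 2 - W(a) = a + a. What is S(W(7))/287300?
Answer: 36/71825 ≈ 0.00050122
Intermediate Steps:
W(a) = 2 - 2*a (W(a) = 2 - (a + a) = 2 - 2*a)
S(W(7))/287300 = (2 - 2*7)²/287300 = (2 - 14)²*(1/287300) = (-12)²*(1/287300) = 144*(1/287300) = 36/71825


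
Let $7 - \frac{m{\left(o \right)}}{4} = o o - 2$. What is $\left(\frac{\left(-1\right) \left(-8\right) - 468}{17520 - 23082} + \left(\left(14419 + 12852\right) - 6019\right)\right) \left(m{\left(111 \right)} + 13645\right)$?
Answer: $- \frac{2104210001326}{2781} \approx -7.5664 \cdot 10^{8}$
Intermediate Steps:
$m{\left(o \right)} = 36 - 4 o^{2}$ ($m{\left(o \right)} = 28 - 4 \left(o o - 2\right) = 28 - 4 \left(o^{2} - 2\right) = 28 - 4 \left(-2 + o^{2}\right) = 28 - \left(-8 + 4 o^{2}\right) = 36 - 4 o^{2}$)
$\left(\frac{\left(-1\right) \left(-8\right) - 468}{17520 - 23082} + \left(\left(14419 + 12852\right) - 6019\right)\right) \left(m{\left(111 \right)} + 13645\right) = \left(\frac{\left(-1\right) \left(-8\right) - 468}{17520 - 23082} + \left(\left(14419 + 12852\right) - 6019\right)\right) \left(\left(36 - 4 \cdot 111^{2}\right) + 13645\right) = \left(\frac{8 - 468}{-5562} + \left(27271 - 6019\right)\right) \left(\left(36 - 49284\right) + 13645\right) = \left(\left(-460\right) \left(- \frac{1}{5562}\right) + 21252\right) \left(\left(36 - 49284\right) + 13645\right) = \left(\frac{230}{2781} + 21252\right) \left(-49248 + 13645\right) = \frac{59102042}{2781} \left(-35603\right) = - \frac{2104210001326}{2781}$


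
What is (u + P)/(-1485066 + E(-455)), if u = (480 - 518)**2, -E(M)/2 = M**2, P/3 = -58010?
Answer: 86293/949558 ≈ 0.090877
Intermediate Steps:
P = -174030 (P = 3*(-58010) = -174030)
E(M) = -2*M**2
u = 1444 (u = (-38)**2 = 1444)
(u + P)/(-1485066 + E(-455)) = (1444 - 174030)/(-1485066 - 2*(-455)**2) = -172586/(-1485066 - 2*207025) = -172586/(-1485066 - 414050) = -172586/(-1899116) = -172586*(-1/1899116) = 86293/949558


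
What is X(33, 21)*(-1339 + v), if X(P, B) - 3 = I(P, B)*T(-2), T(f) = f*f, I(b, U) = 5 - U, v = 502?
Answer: 51057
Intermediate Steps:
T(f) = f²
X(P, B) = 23 - 4*B (X(P, B) = 3 + (5 - B)*(-2)² = 3 + (5 - B)*4 = 3 + (20 - 4*B) = 23 - 4*B)
X(33, 21)*(-1339 + v) = (23 - 4*21)*(-1339 + 502) = (23 - 84)*(-837) = -61*(-837) = 51057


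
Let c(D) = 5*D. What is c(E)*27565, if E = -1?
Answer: -137825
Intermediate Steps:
c(E)*27565 = (5*(-1))*27565 = -5*27565 = -137825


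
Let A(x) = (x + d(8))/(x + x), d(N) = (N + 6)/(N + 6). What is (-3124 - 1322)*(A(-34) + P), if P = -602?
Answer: 90927369/34 ≈ 2.6743e+6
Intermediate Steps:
d(N) = 1 (d(N) = (6 + N)/(6 + N) = 1)
A(x) = (1 + x)/(2*x) (A(x) = (x + 1)/(x + x) = (1 + x)/((2*x)) = (1 + x)*(1/(2*x)) = (1 + x)/(2*x))
(-3124 - 1322)*(A(-34) + P) = (-3124 - 1322)*((1/2)*(1 - 34)/(-34) - 602) = -4446*((1/2)*(-1/34)*(-33) - 602) = -4446*(33/68 - 602) = -4446*(-40903/68) = 90927369/34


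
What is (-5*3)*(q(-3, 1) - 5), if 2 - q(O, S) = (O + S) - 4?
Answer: -45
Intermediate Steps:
q(O, S) = 6 - O - S (q(O, S) = 2 - ((O + S) - 4) = 2 - (-4 + O + S) = 2 + (4 - O - S) = 6 - O - S)
(-5*3)*(q(-3, 1) - 5) = (-5*3)*((6 - 1*(-3) - 1*1) - 5) = -15*((6 + 3 - 1) - 5) = -15*(8 - 5) = -15*3 = -45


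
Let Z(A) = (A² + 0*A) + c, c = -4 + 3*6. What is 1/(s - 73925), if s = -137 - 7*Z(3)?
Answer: -1/74223 ≈ -1.3473e-5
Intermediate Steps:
c = 14 (c = -4 + 18 = 14)
Z(A) = 14 + A² (Z(A) = (A² + 0*A) + 14 = (A² + 0) + 14 = A² + 14 = 14 + A²)
s = -298 (s = -137 - 7*(14 + 3²) = -137 - 7*(14 + 9) = -137 - 161 = -298)
1/(s - 73925) = 1/(-298 - 73925) = 1/(-74223) = -1/74223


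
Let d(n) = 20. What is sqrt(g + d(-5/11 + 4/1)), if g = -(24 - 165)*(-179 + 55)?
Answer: 2*I*sqrt(4366) ≈ 132.15*I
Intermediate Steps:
g = -17484 (g = -(-141)*(-124) = -1*17484 = -17484)
sqrt(g + d(-5/11 + 4/1)) = sqrt(-17484 + 20) = sqrt(-17464) = 2*I*sqrt(4366)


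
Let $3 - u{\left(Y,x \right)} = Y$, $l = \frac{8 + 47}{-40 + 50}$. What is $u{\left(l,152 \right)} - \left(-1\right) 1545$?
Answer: $\frac{3085}{2} \approx 1542.5$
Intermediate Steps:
$l = \frac{11}{2}$ ($l = \frac{55}{10} = 55 \cdot \frac{1}{10} = \frac{11}{2} \approx 5.5$)
$u{\left(Y,x \right)} = 3 - Y$
$u{\left(l,152 \right)} - \left(-1\right) 1545 = \left(3 - \frac{11}{2}\right) - \left(-1\right) 1545 = \left(3 - \frac{11}{2}\right) - -1545 = - \frac{5}{2} + 1545 = \frac{3085}{2}$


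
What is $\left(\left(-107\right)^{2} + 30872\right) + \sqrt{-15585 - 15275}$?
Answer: $42321 + 2 i \sqrt{7715} \approx 42321.0 + 175.67 i$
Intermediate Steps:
$\left(\left(-107\right)^{2} + 30872\right) + \sqrt{-15585 - 15275} = \left(11449 + 30872\right) + \sqrt{-30860} = 42321 + 2 i \sqrt{7715}$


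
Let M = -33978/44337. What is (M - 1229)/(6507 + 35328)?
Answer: -6058239/206093155 ≈ -0.029396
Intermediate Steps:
M = -11326/14779 (M = -33978*1/44337 = -11326/14779 ≈ -0.76636)
(M - 1229)/(6507 + 35328) = (-11326/14779 - 1229)/(6507 + 35328) = -18174717/14779/41835 = -18174717/14779*1/41835 = -6058239/206093155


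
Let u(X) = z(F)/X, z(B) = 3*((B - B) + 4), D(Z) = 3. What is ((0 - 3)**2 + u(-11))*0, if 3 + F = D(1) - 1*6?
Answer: 0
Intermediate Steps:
F = -6 (F = -3 + (3 - 1*6) = -3 + (3 - 6) = -3 - 3 = -6)
z(B) = 12 (z(B) = 3*(0 + 4) = 3*4 = 12)
u(X) = 12/X
((0 - 3)**2 + u(-11))*0 = ((0 - 3)**2 + 12/(-11))*0 = ((-3)**2 + 12*(-1/11))*0 = (9 - 12/11)*0 = (87/11)*0 = 0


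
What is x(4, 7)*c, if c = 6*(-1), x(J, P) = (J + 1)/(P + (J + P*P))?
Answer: -½ ≈ -0.50000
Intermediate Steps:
x(J, P) = (1 + J)/(J + P + P²) (x(J, P) = (1 + J)/(P + (J + P²)) = (1 + J)/(J + P + P²))
c = -6
x(4, 7)*c = ((1 + 4)/(4 + 7 + 7²))*(-6) = (5/(4 + 7 + 49))*(-6) = (5/60)*(-6) = ((1/60)*5)*(-6) = (1/12)*(-6) = -½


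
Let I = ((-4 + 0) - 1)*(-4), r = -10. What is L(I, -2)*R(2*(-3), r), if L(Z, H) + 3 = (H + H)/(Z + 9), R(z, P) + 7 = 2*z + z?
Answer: 2275/29 ≈ 78.448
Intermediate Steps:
I = 20 (I = (-4 - 1)*(-4) = -5*(-4) = 20)
R(z, P) = -7 + 3*z (R(z, P) = -7 + (2*z + z) = -7 + 3*z)
L(Z, H) = -3 + 2*H/(9 + Z) (L(Z, H) = -3 + (H + H)/(Z + 9) = -3 + (2*H)/(9 + Z) = -3 + 2*H/(9 + Z))
L(I, -2)*R(2*(-3), r) = ((-27 - 3*20 + 2*(-2))/(9 + 20))*(-7 + 3*(2*(-3))) = ((-27 - 60 - 4)/29)*(-7 + 3*(-6)) = ((1/29)*(-91))*(-7 - 18) = -91/29*(-25) = 2275/29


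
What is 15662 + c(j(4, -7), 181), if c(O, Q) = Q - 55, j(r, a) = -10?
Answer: 15788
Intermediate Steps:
c(O, Q) = -55 + Q
15662 + c(j(4, -7), 181) = 15662 + (-55 + 181) = 15662 + 126 = 15788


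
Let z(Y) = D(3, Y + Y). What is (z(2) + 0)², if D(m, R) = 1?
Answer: 1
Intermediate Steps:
z(Y) = 1
(z(2) + 0)² = (1 + 0)² = 1² = 1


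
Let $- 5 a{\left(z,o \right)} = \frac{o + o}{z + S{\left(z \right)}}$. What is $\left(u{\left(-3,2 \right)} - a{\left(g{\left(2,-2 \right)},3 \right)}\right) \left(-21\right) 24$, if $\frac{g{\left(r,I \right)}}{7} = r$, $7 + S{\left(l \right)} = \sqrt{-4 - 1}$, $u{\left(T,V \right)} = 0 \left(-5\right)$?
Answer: $- \frac{392}{5} + \frac{56 i \sqrt{5}}{5} \approx -78.4 + 25.044 i$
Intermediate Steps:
$u{\left(T,V \right)} = 0$
$S{\left(l \right)} = -7 + i \sqrt{5}$ ($S{\left(l \right)} = -7 + \sqrt{-4 - 1} = -7 + \sqrt{-5} = -7 + i \sqrt{5}$)
$g{\left(r,I \right)} = 7 r$
$a{\left(z,o \right)} = - \frac{2 o}{5 \left(-7 + z + i \sqrt{5}\right)}$ ($a{\left(z,o \right)} = - \frac{\left(o + o\right) \frac{1}{z - \left(7 - i \sqrt{5}\right)}}{5} = - \frac{2 o \frac{1}{-7 + z + i \sqrt{5}}}{5} = - \frac{2 o}{5 \left(-7 + z + i \sqrt{5}\right)}$)
$\left(u{\left(-3,2 \right)} - a{\left(g{\left(2,-2 \right)},3 \right)}\right) \left(-21\right) 24 = \left(0 - \left(-2\right) 3 \frac{1}{-35 + 5 \cdot 7 \cdot 2 + 5 i \sqrt{5}}\right) \left(-21\right) 24 = \left(0 - \left(-2\right) 3 \frac{1}{-35 + 5 \cdot 14 + 5 i \sqrt{5}}\right) \left(-21\right) 24 = \left(0 - \left(-2\right) 3 \frac{1}{-35 + 70 + 5 i \sqrt{5}}\right) \left(-21\right) 24 = \left(0 - \left(-2\right) 3 \frac{1}{35 + 5 i \sqrt{5}}\right) \left(-21\right) 24 = \left(0 - - \frac{6}{35 + 5 i \sqrt{5}}\right) \left(-21\right) 24 = \left(0 + \frac{6}{35 + 5 i \sqrt{5}}\right) \left(-21\right) 24 = \frac{6}{35 + 5 i \sqrt{5}} \left(-21\right) 24 = - \frac{126}{35 + 5 i \sqrt{5}} \cdot 24 = - \frac{3024}{35 + 5 i \sqrt{5}}$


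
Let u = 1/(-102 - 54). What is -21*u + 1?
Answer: 59/52 ≈ 1.1346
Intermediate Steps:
u = -1/156 (u = 1/(-156) = -1/156 ≈ -0.0064103)
-21*u + 1 = -21*(-1/156) + 1 = 7/52 + 1 = 59/52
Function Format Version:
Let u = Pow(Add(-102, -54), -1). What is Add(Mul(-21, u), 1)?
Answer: Rational(59, 52) ≈ 1.1346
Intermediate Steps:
u = Rational(-1, 156) (u = Pow(-156, -1) = Rational(-1, 156) ≈ -0.0064103)
Add(Mul(-21, u), 1) = Add(Mul(-21, Rational(-1, 156)), 1) = Add(Rational(7, 52), 1) = Rational(59, 52)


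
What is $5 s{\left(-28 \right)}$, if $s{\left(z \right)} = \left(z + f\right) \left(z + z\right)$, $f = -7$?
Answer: $9800$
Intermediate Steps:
$s{\left(z \right)} = 2 z \left(-7 + z\right)$ ($s{\left(z \right)} = \left(z - 7\right) \left(z + z\right) = \left(-7 + z\right) 2 z = 2 z \left(-7 + z\right)$)
$5 s{\left(-28 \right)} = 5 \cdot 2 \left(-28\right) \left(-7 - 28\right) = 5 \cdot 2 \left(-28\right) \left(-35\right) = 5 \cdot 1960 = 9800$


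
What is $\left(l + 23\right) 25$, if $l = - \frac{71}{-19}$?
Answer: $\frac{12700}{19} \approx 668.42$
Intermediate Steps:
$l = \frac{71}{19}$ ($l = \left(-71\right) \left(- \frac{1}{19}\right) = \frac{71}{19} \approx 3.7368$)
$\left(l + 23\right) 25 = \left(\frac{71}{19} + 23\right) 25 = \frac{508}{19} \cdot 25 = \frac{12700}{19}$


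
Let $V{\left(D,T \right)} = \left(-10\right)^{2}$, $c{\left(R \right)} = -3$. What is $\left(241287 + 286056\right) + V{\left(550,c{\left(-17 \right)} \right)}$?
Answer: $527443$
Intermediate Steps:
$V{\left(D,T \right)} = 100$
$\left(241287 + 286056\right) + V{\left(550,c{\left(-17 \right)} \right)} = \left(241287 + 286056\right) + 100 = 527343 + 100 = 527443$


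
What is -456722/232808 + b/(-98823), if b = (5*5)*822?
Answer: -8319807101/3834464164 ≈ -2.1697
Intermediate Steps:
b = 20550 (b = 25*822 = 20550)
-456722/232808 + b/(-98823) = -456722/232808 + 20550/(-98823) = -456722*1/232808 + 20550*(-1/98823) = -228361/116404 - 6850/32941 = -8319807101/3834464164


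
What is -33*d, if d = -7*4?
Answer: 924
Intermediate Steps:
d = -28
-33*d = -33*(-28) = 924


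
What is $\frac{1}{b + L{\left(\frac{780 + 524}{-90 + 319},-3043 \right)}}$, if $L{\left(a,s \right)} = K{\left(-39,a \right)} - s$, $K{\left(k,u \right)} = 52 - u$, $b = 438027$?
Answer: $\frac{229}{101015634} \approx 2.267 \cdot 10^{-6}$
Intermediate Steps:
$L{\left(a,s \right)} = 52 - a - s$ ($L{\left(a,s \right)} = \left(52 - a\right) - s = 52 - a - s$)
$\frac{1}{b + L{\left(\frac{780 + 524}{-90 + 319},-3043 \right)}} = \frac{1}{438027 - \left(-3095 + \frac{780 + 524}{-90 + 319}\right)} = \frac{1}{438027 + \left(52 - \frac{1304}{229} + 3043\right)} = \frac{1}{438027 + \frac{707451}{229}} = \frac{1}{\frac{101015634}{229}} = \frac{229}{101015634}$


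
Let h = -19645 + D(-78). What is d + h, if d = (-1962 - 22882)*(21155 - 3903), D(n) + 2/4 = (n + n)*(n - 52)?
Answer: -857216107/2 ≈ -4.2861e+8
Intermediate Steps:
D(n) = -1/2 + 2*n*(-52 + n) (D(n) = -1/2 + (n + n)*(n - 52) = -1/2 + (2*n)*(-52 + n) = -1/2 + 2*n*(-52 + n))
h = 1269/2 (h = -19645 + (-1/2 - 104*(-78) + 2*(-78)**2) = -19645 + (-1/2 + 8112 + 2*6084) = -19645 + (-1/2 + 8112 + 12168) = -19645 + 40559/2 = 1269/2 ≈ 634.50)
d = -428608688 (d = -24844*17252 = -428608688)
d + h = -428608688 + 1269/2 = -857216107/2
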